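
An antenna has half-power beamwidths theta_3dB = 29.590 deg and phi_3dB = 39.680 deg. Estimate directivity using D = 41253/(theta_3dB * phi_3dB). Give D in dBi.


D_linear = 41253 / (29.590 * 39.680) = 35.13492
D_dBi = 10 * log10(35.13492) = 15.46 dBi

15.46 dBi


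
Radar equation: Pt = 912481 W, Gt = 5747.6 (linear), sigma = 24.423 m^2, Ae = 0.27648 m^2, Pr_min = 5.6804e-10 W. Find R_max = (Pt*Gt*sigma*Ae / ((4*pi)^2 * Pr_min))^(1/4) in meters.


R^4 = 912481*5747.6*24.423*0.27648 / ((4*pi)^2 * 5.6804e-10) = 3.947976e+17
R_max = 3.947976e+17^0.25 = 25066 m

25066 m


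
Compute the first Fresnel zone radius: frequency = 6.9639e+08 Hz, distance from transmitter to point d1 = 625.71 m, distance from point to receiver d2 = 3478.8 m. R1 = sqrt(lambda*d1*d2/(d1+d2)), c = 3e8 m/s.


lambda = c / f = 3.0000e+08 / 6.9639e+08 = 0.4307931 m
R1 = sqrt(0.4307931 * 625.71 * 3478.8 / (625.71 + 3478.8)) = 15.11 m

15.11 m


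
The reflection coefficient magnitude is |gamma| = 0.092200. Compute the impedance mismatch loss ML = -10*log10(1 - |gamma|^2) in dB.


ML = -10 * log10(1 - 0.092200^2) = -10 * log10(0.99149916) = 0.03708 dB

0.03708 dB


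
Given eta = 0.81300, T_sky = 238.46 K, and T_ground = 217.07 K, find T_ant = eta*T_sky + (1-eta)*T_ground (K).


T_ant = 0.81300 * 238.46 + (1 - 0.81300) * 217.07 = 234.5 K

234.5 K


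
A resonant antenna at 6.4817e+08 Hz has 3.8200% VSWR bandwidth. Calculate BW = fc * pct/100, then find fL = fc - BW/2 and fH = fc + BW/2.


BW = 6.4817e+08 * 3.8200/100 = 2.476009e+07 Hz
fL = 6.4817e+08 - 2.476009e+07/2 = 6.358e+08 Hz
fH = 6.4817e+08 + 2.476009e+07/2 = 6.606e+08 Hz

BW=2.476e+07 Hz, fL=6.358e+08 Hz, fH=6.606e+08 Hz


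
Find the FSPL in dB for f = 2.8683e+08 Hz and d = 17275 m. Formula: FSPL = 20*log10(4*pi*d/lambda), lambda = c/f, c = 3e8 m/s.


lambda = c / f = 3.0000e+08 / 2.8683e+08 = 1.045916 m
FSPL = 20 * log10(4*pi*17275/1.045916) = 106.3 dB

106.3 dB


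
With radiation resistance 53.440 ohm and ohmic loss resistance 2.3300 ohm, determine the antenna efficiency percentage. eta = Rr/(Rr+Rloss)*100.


eta = 53.440 / (53.440 + 2.3300) * 100 = 95.82%

95.82%


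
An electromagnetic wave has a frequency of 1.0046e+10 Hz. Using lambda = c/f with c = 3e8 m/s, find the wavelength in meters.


lambda = c / f = 3.0000e+08 / 1.0046e+10 = 0.02986 m

0.02986 m


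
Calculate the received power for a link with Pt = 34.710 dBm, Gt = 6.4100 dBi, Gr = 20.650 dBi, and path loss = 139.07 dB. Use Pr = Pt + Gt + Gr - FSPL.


Pr = 34.710 + 6.4100 + 20.650 - 139.07 = -77.30 dBm

-77.30 dBm


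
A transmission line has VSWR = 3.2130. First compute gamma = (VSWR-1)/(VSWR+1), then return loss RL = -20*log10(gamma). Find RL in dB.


gamma = (3.2130 - 1) / (3.2130 + 1) = 0.5252789
RL = -20 * log10(0.5252789) = 5.592 dB

5.592 dB


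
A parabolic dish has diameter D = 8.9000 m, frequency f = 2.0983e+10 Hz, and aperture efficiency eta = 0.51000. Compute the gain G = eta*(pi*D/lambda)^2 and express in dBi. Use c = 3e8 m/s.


lambda = c / f = 3.0000e+08 / 2.0983e+10 = 0.01429729 m
G_linear = 0.51000 * (pi * 8.9000 / 0.01429729)^2 = 1.950484e+06
G_dBi = 10 * log10(1.950484e+06) = 62.90 dBi

62.90 dBi


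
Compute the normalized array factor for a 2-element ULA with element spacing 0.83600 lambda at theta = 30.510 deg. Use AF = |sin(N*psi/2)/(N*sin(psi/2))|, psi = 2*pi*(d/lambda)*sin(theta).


psi = 2*pi*0.83600*sin(30.510 deg) = 2.666758 rad
AF = |sin(2*2.666758/2) / (2*sin(2.666758/2))| = 0.2352

0.2352


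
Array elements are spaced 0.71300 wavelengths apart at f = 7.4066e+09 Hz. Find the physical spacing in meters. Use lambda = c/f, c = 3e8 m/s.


lambda = c / f = 3.0000e+08 / 7.4066e+09 = 0.04050441 m
d = 0.71300 * 0.04050441 = 0.02888 m

0.02888 m


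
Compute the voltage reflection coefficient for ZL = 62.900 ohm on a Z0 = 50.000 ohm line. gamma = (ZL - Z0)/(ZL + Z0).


gamma = (62.900 - 50.000) / (62.900 + 50.000) = 0.1143

0.1143


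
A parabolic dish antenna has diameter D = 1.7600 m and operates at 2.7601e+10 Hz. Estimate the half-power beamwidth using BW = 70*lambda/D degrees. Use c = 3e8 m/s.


lambda = c / f = 3.0000e+08 / 2.7601e+10 = 0.01086917 m
BW = 70 * 0.01086917 / 1.7600 = 0.4323 deg

0.4323 deg


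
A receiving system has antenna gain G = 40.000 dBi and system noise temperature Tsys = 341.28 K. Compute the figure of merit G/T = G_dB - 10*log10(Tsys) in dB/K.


G/T = 40.000 - 10*log10(341.28) = 40.000 - 25.33111 = 14.67 dB/K

14.67 dB/K


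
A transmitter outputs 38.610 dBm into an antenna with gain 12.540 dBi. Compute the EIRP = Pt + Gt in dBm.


EIRP = Pt + Gt = 38.610 + 12.540 = 51.15 dBm

51.15 dBm


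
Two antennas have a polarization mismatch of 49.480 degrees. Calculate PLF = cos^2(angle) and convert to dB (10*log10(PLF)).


PLF_linear = cos^2(49.480 deg) = 0.4221276
PLF_dB = 10 * log10(0.4221276) = -3.746 dB

-3.746 dB


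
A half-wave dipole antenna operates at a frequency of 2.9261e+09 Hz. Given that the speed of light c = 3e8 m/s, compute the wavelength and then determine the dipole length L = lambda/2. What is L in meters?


lambda = c / f = 3.0000e+08 / 2.9261e+09 = 0.1025255 m
L = lambda / 2 = 0.1025255 / 2 = 0.05126 m

0.05126 m


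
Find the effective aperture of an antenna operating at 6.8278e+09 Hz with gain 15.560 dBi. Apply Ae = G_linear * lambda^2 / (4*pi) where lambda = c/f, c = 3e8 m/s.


lambda = c / f = 3.0000e+08 / 6.8278e+09 = 0.04393802 m
G_linear = 10^(15.560/10) = 35.97493
Ae = G_linear * lambda^2 / (4*pi) = 35.97493 * 0.04393802^2 / (4*pi) = 5.527e-03 m^2

5.527e-03 m^2


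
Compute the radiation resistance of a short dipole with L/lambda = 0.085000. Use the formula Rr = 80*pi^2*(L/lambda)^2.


Rr = 80 * pi^2 * (0.085000)^2 = 80 * 9.869604 * 7.225000e-03 = 5.705 ohm

5.705 ohm


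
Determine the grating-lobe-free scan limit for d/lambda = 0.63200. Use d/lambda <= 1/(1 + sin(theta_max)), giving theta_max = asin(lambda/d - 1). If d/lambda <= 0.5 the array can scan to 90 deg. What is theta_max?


lambda/d - 1 = 1/0.63200 - 1 = 0.5822785
theta_max = asin(0.5822785) = 35.61 deg

35.61 deg


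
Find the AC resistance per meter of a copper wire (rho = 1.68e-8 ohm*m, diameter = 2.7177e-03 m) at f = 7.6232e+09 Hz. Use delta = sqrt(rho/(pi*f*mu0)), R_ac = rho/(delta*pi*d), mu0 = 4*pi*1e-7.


delta = sqrt(1.68e-8 / (pi * 7.6232e+09 * 4*pi*1e-7)) = 7.471471e-07 m
R_ac = 1.68e-8 / (7.471471e-07 * pi * 2.7177e-03) = 2.634 ohm/m

2.634 ohm/m


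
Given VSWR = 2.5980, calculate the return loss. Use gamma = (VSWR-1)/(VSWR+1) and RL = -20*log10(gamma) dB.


gamma = (2.5980 - 1) / (2.5980 + 1) = 0.4441356
RL = -20 * log10(0.4441356) = 7.050 dB

7.050 dB


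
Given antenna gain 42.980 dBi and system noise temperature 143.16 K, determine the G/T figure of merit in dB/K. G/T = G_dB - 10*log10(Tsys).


G/T = 42.980 - 10*log10(143.16) = 42.980 - 21.55822 = 21.42 dB/K

21.42 dB/K


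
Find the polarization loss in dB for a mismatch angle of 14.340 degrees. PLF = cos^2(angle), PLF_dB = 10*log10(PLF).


PLF_linear = cos^2(14.340 deg) = 0.9386569
PLF_dB = 10 * log10(0.9386569) = -0.2749 dB

-0.2749 dB


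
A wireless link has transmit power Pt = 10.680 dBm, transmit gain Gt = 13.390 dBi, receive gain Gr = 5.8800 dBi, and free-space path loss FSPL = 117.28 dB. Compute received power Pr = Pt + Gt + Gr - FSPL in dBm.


Pr = 10.680 + 13.390 + 5.8800 - 117.28 = -87.33 dBm

-87.33 dBm


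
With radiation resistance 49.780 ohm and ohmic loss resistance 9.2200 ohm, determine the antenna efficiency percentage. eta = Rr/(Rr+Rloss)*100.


eta = 49.780 / (49.780 + 9.2200) * 100 = 84.37%

84.37%


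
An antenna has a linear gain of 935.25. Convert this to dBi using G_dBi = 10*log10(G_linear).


G_dBi = 10 * log10(935.25) = 29.71 dBi

29.71 dBi


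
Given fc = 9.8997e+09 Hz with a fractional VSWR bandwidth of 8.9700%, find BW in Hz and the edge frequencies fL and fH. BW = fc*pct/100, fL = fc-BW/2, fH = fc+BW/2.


BW = 9.8997e+09 * 8.9700/100 = 8.880031e+08 Hz
fL = 9.8997e+09 - 8.880031e+08/2 = 9.456e+09 Hz
fH = 9.8997e+09 + 8.880031e+08/2 = 1.034e+10 Hz

BW=8.880e+08 Hz, fL=9.456e+09 Hz, fH=1.034e+10 Hz


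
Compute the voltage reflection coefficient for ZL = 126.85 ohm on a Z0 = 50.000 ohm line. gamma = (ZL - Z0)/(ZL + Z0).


gamma = (126.85 - 50.000) / (126.85 + 50.000) = 0.4345

0.4345


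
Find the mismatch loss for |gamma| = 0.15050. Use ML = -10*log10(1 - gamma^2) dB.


ML = -10 * log10(1 - 0.15050^2) = -10 * log10(0.97734975) = 0.09950 dB

0.09950 dB


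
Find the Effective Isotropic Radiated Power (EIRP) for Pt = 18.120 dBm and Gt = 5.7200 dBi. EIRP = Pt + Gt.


EIRP = Pt + Gt = 18.120 + 5.7200 = 23.84 dBm

23.84 dBm


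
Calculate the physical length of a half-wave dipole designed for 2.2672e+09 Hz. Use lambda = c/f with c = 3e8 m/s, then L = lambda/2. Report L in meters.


lambda = c / f = 3.0000e+08 / 2.2672e+09 = 0.1323218 m
L = lambda / 2 = 0.1323218 / 2 = 0.06616 m

0.06616 m


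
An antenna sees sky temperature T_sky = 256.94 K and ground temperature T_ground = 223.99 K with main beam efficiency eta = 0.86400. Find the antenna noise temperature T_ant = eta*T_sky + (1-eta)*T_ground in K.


T_ant = 0.86400 * 256.94 + (1 - 0.86400) * 223.99 = 252.5 K

252.5 K


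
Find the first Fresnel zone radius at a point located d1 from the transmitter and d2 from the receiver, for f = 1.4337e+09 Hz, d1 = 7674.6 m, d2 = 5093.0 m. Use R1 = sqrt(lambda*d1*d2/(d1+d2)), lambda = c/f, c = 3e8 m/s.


lambda = c / f = 3.0000e+08 / 1.4337e+09 = 0.2092488 m
R1 = sqrt(0.2092488 * 7674.6 * 5093.0 / (7674.6 + 5093.0)) = 25.31 m

25.31 m


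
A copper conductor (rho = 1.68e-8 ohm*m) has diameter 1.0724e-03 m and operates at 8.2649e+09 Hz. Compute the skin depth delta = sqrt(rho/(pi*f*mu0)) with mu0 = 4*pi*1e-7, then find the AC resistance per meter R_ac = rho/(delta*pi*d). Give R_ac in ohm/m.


delta = sqrt(1.68e-8 / (pi * 8.2649e+09 * 4*pi*1e-7)) = 7.175563e-07 m
R_ac = 1.68e-8 / (7.175563e-07 * pi * 1.0724e-03) = 6.949 ohm/m

6.949 ohm/m


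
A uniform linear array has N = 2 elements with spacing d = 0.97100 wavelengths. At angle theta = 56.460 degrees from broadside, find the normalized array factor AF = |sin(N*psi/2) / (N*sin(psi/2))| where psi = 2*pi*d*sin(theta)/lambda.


psi = 2*pi*0.97100*sin(56.460 deg) = 5.085163 rad
AF = |sin(2*5.085163/2) / (2*sin(5.085163/2))| = 0.8259

0.8259


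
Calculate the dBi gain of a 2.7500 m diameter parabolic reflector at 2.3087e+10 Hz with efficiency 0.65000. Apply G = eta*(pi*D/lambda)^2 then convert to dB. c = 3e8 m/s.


lambda = c / f = 3.0000e+08 / 2.3087e+10 = 0.01299433 m
G_linear = 0.65000 * (pi * 2.7500 / 0.01299433)^2 = 287323.2
G_dBi = 10 * log10(287323.2) = 54.58 dBi

54.58 dBi


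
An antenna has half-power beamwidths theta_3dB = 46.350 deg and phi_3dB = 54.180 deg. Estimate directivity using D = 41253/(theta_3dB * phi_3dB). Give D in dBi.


D_linear = 41253 / (46.350 * 54.180) = 16.42732
D_dBi = 10 * log10(16.42732) = 12.16 dBi

12.16 dBi


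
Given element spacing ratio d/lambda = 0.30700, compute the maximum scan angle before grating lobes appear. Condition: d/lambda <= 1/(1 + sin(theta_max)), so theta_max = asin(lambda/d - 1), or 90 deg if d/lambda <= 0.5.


lambda/d - 1 = 1/0.30700 - 1 = 2.257329 >= 1
d/lambda <= 0.5, so the array can scan to endfire without grating lobes: theta_max = 90 deg

90 deg


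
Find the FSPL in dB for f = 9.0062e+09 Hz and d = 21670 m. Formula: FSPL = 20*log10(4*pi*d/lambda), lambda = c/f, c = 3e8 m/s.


lambda = c / f = 3.0000e+08 / 9.0062e+09 = 0.03331039 m
FSPL = 20 * log10(4*pi*21670/0.03331039) = 138.2 dB

138.2 dB


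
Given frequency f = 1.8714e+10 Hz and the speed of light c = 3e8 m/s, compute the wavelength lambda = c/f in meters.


lambda = c / f = 3.0000e+08 / 1.8714e+10 = 0.01603 m

0.01603 m


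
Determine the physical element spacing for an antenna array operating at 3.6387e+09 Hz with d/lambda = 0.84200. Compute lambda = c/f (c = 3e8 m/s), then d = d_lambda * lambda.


lambda = c / f = 3.0000e+08 / 3.6387e+09 = 0.08244703 m
d = 0.84200 * 0.08244703 = 0.06942 m

0.06942 m


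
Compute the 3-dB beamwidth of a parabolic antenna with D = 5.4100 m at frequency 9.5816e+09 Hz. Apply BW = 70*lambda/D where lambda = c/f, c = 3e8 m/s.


lambda = c / f = 3.0000e+08 / 9.5816e+09 = 0.03131001 m
BW = 70 * 0.03131001 / 5.4100 = 0.4051 deg

0.4051 deg


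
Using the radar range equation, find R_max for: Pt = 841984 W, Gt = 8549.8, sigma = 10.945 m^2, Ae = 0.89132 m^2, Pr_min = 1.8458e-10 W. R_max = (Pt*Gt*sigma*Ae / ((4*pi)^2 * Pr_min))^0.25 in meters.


R^4 = 841984*8549.8*10.945*0.89132 / ((4*pi)^2 * 1.8458e-10) = 2.409377e+18
R_max = 2.409377e+18^0.25 = 39398 m

39398 m


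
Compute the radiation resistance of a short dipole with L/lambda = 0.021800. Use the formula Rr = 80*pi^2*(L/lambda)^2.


Rr = 80 * pi^2 * (0.021800)^2 = 80 * 9.869604 * 4.752400e-04 = 0.3752 ohm

0.3752 ohm


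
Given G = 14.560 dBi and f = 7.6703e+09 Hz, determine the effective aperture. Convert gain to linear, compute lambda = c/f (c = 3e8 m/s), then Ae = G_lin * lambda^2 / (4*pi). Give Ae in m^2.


lambda = c / f = 3.0000e+08 / 7.6703e+09 = 0.03911190 m
G_linear = 10^(14.560/10) = 28.57591
Ae = G_linear * lambda^2 / (4*pi) = 28.57591 * 0.03911190^2 / (4*pi) = 3.479e-03 m^2

3.479e-03 m^2


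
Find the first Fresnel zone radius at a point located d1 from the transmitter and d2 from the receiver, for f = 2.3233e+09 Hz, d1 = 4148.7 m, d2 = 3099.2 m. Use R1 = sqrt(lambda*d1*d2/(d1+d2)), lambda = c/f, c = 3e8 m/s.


lambda = c / f = 3.0000e+08 / 2.3233e+09 = 0.1291267 m
R1 = sqrt(0.1291267 * 4148.7 * 3099.2 / (4148.7 + 3099.2)) = 15.14 m

15.14 m


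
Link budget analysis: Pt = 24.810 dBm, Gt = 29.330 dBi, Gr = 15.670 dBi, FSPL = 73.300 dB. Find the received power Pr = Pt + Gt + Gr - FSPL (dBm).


Pr = 24.810 + 29.330 + 15.670 - 73.300 = -3.49 dBm

-3.49 dBm


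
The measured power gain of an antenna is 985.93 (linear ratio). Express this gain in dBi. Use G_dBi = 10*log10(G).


G_dBi = 10 * log10(985.93) = 29.94 dBi

29.94 dBi


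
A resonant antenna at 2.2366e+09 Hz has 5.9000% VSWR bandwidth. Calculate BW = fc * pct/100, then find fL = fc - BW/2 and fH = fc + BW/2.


BW = 2.2366e+09 * 5.9000/100 = 1.319594e+08 Hz
fL = 2.2366e+09 - 1.319594e+08/2 = 2.171e+09 Hz
fH = 2.2366e+09 + 1.319594e+08/2 = 2.303e+09 Hz

BW=1.320e+08 Hz, fL=2.171e+09 Hz, fH=2.303e+09 Hz


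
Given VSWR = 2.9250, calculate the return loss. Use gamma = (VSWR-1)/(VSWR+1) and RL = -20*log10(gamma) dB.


gamma = (2.9250 - 1) / (2.9250 + 1) = 0.4904459
RL = -20 * log10(0.4904459) = 6.188 dB

6.188 dB


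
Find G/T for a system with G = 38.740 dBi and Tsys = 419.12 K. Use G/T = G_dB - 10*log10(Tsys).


G/T = 38.740 - 10*log10(419.12) = 38.740 - 26.22338 = 12.52 dB/K

12.52 dB/K


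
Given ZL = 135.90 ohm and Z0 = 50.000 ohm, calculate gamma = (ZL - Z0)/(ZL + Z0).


gamma = (135.90 - 50.000) / (135.90 + 50.000) = 0.4621

0.4621


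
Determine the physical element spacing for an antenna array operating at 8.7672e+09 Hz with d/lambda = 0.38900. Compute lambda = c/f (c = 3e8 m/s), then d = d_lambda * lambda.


lambda = c / f = 3.0000e+08 / 8.7672e+09 = 0.03421845 m
d = 0.38900 * 0.03421845 = 0.01331 m

0.01331 m


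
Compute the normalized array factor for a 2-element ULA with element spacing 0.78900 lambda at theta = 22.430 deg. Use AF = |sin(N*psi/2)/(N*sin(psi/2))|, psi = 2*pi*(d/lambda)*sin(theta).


psi = 2*pi*0.78900*sin(22.430 deg) = 1.891531 rad
AF = |sin(2*1.891531/2) / (2*sin(1.891531/2))| = 0.5851

0.5851


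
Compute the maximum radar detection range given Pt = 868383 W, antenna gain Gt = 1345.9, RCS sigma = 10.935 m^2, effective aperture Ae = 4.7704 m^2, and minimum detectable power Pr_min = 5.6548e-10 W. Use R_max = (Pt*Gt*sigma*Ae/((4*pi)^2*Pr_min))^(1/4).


R^4 = 868383*1345.9*10.935*4.7704 / ((4*pi)^2 * 5.6548e-10) = 6.827484e+17
R_max = 6.827484e+17^0.25 = 28745 m

28745 m


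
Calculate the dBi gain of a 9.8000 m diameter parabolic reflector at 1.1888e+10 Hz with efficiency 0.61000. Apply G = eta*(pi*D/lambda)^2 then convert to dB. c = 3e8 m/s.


lambda = c / f = 3.0000e+08 / 1.1888e+10 = 0.02523553 m
G_linear = 0.61000 * (pi * 9.8000 / 0.02523553)^2 = 907939.4
G_dBi = 10 * log10(907939.4) = 59.58 dBi

59.58 dBi


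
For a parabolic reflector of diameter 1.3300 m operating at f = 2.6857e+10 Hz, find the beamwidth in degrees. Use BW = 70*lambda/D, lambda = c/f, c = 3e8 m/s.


lambda = c / f = 3.0000e+08 / 2.6857e+10 = 0.01117027 m
BW = 70 * 0.01117027 / 1.3300 = 0.5879 deg

0.5879 deg


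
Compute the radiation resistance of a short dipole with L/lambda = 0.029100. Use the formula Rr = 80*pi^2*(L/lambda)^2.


Rr = 80 * pi^2 * (0.029100)^2 = 80 * 9.869604 * 8.468100e-04 = 0.6686 ohm

0.6686 ohm


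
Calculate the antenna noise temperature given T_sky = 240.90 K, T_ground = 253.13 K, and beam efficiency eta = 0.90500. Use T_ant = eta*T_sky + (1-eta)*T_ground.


T_ant = 0.90500 * 240.90 + (1 - 0.90500) * 253.13 = 242.1 K

242.1 K


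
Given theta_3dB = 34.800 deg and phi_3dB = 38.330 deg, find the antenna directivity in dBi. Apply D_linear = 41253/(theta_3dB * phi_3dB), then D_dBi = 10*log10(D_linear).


D_linear = 41253 / (34.800 * 38.330) = 30.92698
D_dBi = 10 * log10(30.92698) = 14.90 dBi

14.90 dBi


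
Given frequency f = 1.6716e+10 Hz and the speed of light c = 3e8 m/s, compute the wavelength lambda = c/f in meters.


lambda = c / f = 3.0000e+08 / 1.6716e+10 = 0.01795 m

0.01795 m


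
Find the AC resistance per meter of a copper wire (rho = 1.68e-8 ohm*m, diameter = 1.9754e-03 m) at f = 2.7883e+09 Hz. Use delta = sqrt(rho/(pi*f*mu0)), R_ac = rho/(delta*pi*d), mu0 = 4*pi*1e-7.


delta = sqrt(1.68e-8 / (pi * 2.7883e+09 * 4*pi*1e-7)) = 1.235393e-06 m
R_ac = 1.68e-8 / (1.235393e-06 * pi * 1.9754e-03) = 2.191 ohm/m

2.191 ohm/m


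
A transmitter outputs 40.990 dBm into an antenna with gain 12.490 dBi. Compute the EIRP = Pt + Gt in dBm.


EIRP = Pt + Gt = 40.990 + 12.490 = 53.48 dBm

53.48 dBm


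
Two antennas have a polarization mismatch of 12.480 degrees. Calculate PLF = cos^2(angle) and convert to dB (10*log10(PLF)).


PLF_linear = cos^2(12.480 deg) = 0.9533013
PLF_dB = 10 * log10(0.9533013) = -0.2077 dB

-0.2077 dB


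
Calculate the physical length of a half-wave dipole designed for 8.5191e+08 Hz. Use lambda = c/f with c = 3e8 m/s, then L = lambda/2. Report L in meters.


lambda = c / f = 3.0000e+08 / 8.5191e+08 = 0.3521499 m
L = lambda / 2 = 0.3521499 / 2 = 0.1761 m

0.1761 m


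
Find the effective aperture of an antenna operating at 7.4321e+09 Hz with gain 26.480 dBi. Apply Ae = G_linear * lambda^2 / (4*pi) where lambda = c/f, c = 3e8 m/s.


lambda = c / f = 3.0000e+08 / 7.4321e+09 = 0.04036544 m
G_linear = 10^(26.480/10) = 444.6313
Ae = G_linear * lambda^2 / (4*pi) = 444.6313 * 0.04036544^2 / (4*pi) = 0.05765 m^2

0.05765 m^2


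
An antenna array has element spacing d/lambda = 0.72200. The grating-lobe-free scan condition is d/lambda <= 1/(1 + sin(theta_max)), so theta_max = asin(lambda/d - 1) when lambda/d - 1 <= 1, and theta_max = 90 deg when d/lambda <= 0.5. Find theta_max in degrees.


lambda/d - 1 = 1/0.72200 - 1 = 0.3850416
theta_max = asin(0.3850416) = 22.65 deg

22.65 deg


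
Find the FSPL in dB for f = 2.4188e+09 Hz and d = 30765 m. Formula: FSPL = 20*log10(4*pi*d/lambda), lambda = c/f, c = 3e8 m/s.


lambda = c / f = 3.0000e+08 / 2.4188e+09 = 0.1240284 m
FSPL = 20 * log10(4*pi*30765/0.1240284) = 129.9 dB

129.9 dB


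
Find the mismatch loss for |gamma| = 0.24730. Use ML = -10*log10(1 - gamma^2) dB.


ML = -10 * log10(1 - 0.24730^2) = -10 * log10(0.93884271) = 0.2741 dB

0.2741 dB


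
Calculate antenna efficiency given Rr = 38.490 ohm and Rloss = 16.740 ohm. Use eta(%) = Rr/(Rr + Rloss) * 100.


eta = 38.490 / (38.490 + 16.740) * 100 = 69.69%

69.69%


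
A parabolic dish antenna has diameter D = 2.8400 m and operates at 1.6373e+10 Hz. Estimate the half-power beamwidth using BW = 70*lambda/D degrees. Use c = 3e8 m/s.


lambda = c / f = 3.0000e+08 / 1.6373e+10 = 0.01832285 m
BW = 70 * 0.01832285 / 2.8400 = 0.4516 deg

0.4516 deg


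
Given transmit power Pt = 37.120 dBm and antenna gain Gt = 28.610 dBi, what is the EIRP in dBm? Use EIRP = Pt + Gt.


EIRP = Pt + Gt = 37.120 + 28.610 = 65.73 dBm

65.73 dBm


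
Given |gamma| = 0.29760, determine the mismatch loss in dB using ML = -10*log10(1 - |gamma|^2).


ML = -10 * log10(1 - 0.29760^2) = -10 * log10(0.91143424) = 0.4027 dB

0.4027 dB


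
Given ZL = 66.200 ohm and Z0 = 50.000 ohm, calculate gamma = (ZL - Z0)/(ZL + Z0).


gamma = (66.200 - 50.000) / (66.200 + 50.000) = 0.1394

0.1394


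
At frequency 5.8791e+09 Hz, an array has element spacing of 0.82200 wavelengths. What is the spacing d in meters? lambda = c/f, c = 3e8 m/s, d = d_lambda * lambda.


lambda = c / f = 3.0000e+08 / 5.8791e+09 = 0.05102822 m
d = 0.82200 * 0.05102822 = 0.04195 m

0.04195 m


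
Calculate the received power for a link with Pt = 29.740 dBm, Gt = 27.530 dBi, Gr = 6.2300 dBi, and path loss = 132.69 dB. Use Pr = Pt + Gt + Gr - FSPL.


Pr = 29.740 + 27.530 + 6.2300 - 132.69 = -69.19 dBm

-69.19 dBm


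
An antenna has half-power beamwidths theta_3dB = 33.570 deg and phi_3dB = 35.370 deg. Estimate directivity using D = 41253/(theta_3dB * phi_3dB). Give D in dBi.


D_linear = 41253 / (33.570 * 35.370) = 34.74315
D_dBi = 10 * log10(34.74315) = 15.41 dBi

15.41 dBi


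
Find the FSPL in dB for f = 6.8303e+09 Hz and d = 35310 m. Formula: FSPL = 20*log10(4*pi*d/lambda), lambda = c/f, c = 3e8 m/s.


lambda = c / f = 3.0000e+08 / 6.8303e+09 = 0.04392194 m
FSPL = 20 * log10(4*pi*35310/0.04392194) = 140.1 dB

140.1 dB


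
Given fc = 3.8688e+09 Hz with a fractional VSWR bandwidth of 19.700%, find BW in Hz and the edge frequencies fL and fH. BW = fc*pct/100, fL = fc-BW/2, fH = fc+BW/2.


BW = 3.8688e+09 * 19.700/100 = 7.621536e+08 Hz
fL = 3.8688e+09 - 7.621536e+08/2 = 3.488e+09 Hz
fH = 3.8688e+09 + 7.621536e+08/2 = 4.250e+09 Hz

BW=7.622e+08 Hz, fL=3.488e+09 Hz, fH=4.250e+09 Hz


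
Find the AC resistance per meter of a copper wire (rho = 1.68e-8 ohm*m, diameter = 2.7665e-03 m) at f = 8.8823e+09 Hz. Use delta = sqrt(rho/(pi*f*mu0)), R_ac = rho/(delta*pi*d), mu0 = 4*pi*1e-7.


delta = sqrt(1.68e-8 / (pi * 8.8823e+09 * 4*pi*1e-7)) = 6.921689e-07 m
R_ac = 1.68e-8 / (6.921689e-07 * pi * 2.7665e-03) = 2.793 ohm/m

2.793 ohm/m


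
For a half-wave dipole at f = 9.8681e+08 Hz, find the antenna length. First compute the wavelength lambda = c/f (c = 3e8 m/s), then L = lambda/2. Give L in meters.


lambda = c / f = 3.0000e+08 / 9.8681e+08 = 0.3040099 m
L = lambda / 2 = 0.3040099 / 2 = 0.1520 m

0.1520 m


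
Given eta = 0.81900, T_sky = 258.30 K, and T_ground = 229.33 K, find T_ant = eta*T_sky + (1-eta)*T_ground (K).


T_ant = 0.81900 * 258.30 + (1 - 0.81900) * 229.33 = 253.1 K

253.1 K


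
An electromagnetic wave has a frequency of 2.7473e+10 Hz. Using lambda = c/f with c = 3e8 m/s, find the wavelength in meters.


lambda = c / f = 3.0000e+08 / 2.7473e+10 = 0.01092 m

0.01092 m


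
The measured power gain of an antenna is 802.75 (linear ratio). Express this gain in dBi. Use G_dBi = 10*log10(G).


G_dBi = 10 * log10(802.75) = 29.05 dBi

29.05 dBi


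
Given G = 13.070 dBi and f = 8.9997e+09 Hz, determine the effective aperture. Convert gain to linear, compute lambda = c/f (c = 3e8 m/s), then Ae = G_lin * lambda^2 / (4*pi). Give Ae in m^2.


lambda = c / f = 3.0000e+08 / 8.9997e+09 = 0.03333444 m
G_linear = 10^(13.070/10) = 20.27683
Ae = G_linear * lambda^2 / (4*pi) = 20.27683 * 0.03333444^2 / (4*pi) = 1.793e-03 m^2

1.793e-03 m^2


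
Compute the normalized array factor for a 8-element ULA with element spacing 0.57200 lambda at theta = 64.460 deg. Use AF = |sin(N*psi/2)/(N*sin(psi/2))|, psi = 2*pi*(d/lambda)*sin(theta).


psi = 2*pi*0.57200*sin(64.460 deg) = 3.242794 rad
AF = |sin(8*3.242794/2) / (8*sin(3.242794/2))| = 0.04929

0.04929


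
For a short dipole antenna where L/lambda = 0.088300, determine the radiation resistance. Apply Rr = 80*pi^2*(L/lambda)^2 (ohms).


Rr = 80 * pi^2 * (0.088300)^2 = 80 * 9.869604 * 7.796890e-03 = 6.156 ohm

6.156 ohm


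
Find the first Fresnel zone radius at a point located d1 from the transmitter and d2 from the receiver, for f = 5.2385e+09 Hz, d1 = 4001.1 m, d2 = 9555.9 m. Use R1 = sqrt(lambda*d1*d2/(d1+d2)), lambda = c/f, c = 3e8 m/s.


lambda = c / f = 3.0000e+08 / 5.2385e+09 = 0.05726830 m
R1 = sqrt(0.05726830 * 4001.1 * 9555.9 / (4001.1 + 9555.9)) = 12.71 m

12.71 m


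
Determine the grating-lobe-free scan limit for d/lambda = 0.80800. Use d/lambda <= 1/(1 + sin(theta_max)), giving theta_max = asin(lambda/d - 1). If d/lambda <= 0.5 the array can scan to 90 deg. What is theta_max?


lambda/d - 1 = 1/0.80800 - 1 = 0.2376238
theta_max = asin(0.2376238) = 13.75 deg

13.75 deg


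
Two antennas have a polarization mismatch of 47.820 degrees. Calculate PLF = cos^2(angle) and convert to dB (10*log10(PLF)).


PLF_linear = cos^2(47.820 deg) = 0.4508612
PLF_dB = 10 * log10(0.4508612) = -3.460 dB

-3.460 dB


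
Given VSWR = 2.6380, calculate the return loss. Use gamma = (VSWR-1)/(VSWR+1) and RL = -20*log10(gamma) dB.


gamma = (2.6380 - 1) / (2.6380 + 1) = 0.4502474
RL = -20 * log10(0.4502474) = 6.931 dB

6.931 dB


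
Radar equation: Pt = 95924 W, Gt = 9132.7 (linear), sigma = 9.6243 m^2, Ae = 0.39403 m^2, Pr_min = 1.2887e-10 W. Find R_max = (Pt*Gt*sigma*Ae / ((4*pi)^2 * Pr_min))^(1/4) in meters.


R^4 = 95924*9132.7*9.6243*0.39403 / ((4*pi)^2 * 1.2887e-10) = 1.632501e+17
R_max = 1.632501e+17^0.25 = 20101 m

20101 m


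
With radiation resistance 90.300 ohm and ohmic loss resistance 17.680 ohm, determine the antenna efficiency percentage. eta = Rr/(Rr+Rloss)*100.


eta = 90.300 / (90.300 + 17.680) * 100 = 83.63%

83.63%


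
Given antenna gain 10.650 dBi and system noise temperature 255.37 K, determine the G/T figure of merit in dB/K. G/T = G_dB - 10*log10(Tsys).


G/T = 10.650 - 10*log10(255.37) = 10.650 - 24.07170 = -13.42 dB/K

-13.42 dB/K


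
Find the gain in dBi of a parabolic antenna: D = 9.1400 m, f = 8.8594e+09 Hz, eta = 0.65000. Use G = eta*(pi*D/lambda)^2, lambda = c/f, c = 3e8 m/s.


lambda = c / f = 3.0000e+08 / 8.8594e+09 = 0.03386234 m
G_linear = 0.65000 * (pi * 9.1400 / 0.03386234)^2 = 467381.5
G_dBi = 10 * log10(467381.5) = 56.70 dBi

56.70 dBi


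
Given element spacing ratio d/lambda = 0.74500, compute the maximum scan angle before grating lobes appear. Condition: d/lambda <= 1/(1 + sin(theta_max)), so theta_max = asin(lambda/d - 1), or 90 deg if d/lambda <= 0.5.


lambda/d - 1 = 1/0.74500 - 1 = 0.3422819
theta_max = asin(0.3422819) = 20.02 deg

20.02 deg


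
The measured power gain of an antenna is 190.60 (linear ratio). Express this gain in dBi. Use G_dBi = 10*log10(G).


G_dBi = 10 * log10(190.60) = 22.80 dBi

22.80 dBi


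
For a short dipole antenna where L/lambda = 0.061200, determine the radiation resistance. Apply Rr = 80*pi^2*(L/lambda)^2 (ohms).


Rr = 80 * pi^2 * (0.061200)^2 = 80 * 9.869604 * 3.745440e-03 = 2.957 ohm

2.957 ohm


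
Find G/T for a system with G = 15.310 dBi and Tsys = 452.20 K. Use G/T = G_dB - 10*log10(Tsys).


G/T = 15.310 - 10*log10(452.20) = 15.310 - 26.55331 = -11.24 dB/K

-11.24 dB/K


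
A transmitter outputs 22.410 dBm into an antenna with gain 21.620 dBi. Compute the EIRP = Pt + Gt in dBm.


EIRP = Pt + Gt = 22.410 + 21.620 = 44.03 dBm

44.03 dBm


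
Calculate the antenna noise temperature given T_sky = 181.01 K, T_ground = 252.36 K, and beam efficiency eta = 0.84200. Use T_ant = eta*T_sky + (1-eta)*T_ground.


T_ant = 0.84200 * 181.01 + (1 - 0.84200) * 252.36 = 192.3 K

192.3 K


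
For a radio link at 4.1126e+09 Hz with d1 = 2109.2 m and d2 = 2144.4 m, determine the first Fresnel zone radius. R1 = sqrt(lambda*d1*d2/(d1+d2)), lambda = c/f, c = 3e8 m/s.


lambda = c / f = 3.0000e+08 / 4.1126e+09 = 0.07294655 m
R1 = sqrt(0.07294655 * 2109.2 * 2144.4 / (2109.2 + 2144.4)) = 8.807 m

8.807 m


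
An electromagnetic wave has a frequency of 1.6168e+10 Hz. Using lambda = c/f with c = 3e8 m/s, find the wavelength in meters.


lambda = c / f = 3.0000e+08 / 1.6168e+10 = 0.01856 m

0.01856 m


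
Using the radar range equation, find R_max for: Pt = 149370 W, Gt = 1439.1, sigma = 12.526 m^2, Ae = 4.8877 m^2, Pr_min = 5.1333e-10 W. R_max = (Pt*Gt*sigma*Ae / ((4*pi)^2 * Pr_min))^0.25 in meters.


R^4 = 149370*1439.1*12.526*4.8877 / ((4*pi)^2 * 5.1333e-10) = 1.623510e+17
R_max = 1.623510e+17^0.25 = 20073 m

20073 m


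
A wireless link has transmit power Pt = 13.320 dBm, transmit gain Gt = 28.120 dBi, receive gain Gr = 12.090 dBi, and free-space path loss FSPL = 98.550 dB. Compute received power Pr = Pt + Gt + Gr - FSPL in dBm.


Pr = 13.320 + 28.120 + 12.090 - 98.550 = -45.02 dBm

-45.02 dBm


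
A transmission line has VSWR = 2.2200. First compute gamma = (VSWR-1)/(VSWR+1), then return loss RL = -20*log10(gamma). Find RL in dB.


gamma = (2.2200 - 1) / (2.2200 + 1) = 0.3788820
RL = -20 * log10(0.3788820) = 8.430 dB

8.430 dB


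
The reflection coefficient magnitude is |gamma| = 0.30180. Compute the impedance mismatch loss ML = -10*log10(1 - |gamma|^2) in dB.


ML = -10 * log10(1 - 0.30180^2) = -10 * log10(0.90891676) = 0.4148 dB

0.4148 dB


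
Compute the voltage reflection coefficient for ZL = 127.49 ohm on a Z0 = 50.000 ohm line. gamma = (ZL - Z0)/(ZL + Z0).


gamma = (127.49 - 50.000) / (127.49 + 50.000) = 0.4366

0.4366


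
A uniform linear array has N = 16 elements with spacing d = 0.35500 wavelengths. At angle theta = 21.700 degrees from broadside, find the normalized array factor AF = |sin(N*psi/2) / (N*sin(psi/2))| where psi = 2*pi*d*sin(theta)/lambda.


psi = 2*pi*0.35500*sin(21.700 deg) = 0.8247315 rad
AF = |sin(16*0.8247315/2) / (16*sin(0.8247315/2))| = 0.04827

0.04827


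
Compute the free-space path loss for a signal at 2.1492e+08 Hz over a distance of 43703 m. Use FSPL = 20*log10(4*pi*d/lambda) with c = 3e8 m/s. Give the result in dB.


lambda = c / f = 3.0000e+08 / 2.1492e+08 = 1.395868 m
FSPL = 20 * log10(4*pi*43703/1.395868) = 111.9 dB

111.9 dB


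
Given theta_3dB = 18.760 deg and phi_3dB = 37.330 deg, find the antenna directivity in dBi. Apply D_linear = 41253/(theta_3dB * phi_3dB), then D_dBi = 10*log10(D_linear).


D_linear = 41253 / (18.760 * 37.330) = 58.90670
D_dBi = 10 * log10(58.90670) = 17.70 dBi

17.70 dBi


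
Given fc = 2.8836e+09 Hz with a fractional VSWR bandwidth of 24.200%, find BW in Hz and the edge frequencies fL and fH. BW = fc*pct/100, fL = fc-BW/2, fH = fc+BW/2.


BW = 2.8836e+09 * 24.200/100 = 6.978312e+08 Hz
fL = 2.8836e+09 - 6.978312e+08/2 = 2.535e+09 Hz
fH = 2.8836e+09 + 6.978312e+08/2 = 3.233e+09 Hz

BW=6.978e+08 Hz, fL=2.535e+09 Hz, fH=3.233e+09 Hz


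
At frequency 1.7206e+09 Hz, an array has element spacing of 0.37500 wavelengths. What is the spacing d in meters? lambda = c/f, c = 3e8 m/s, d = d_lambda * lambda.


lambda = c / f = 3.0000e+08 / 1.7206e+09 = 0.1743578 m
d = 0.37500 * 0.1743578 = 0.06538 m

0.06538 m


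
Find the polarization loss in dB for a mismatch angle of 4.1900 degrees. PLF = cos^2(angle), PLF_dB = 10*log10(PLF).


PLF_linear = cos^2(4.1900 deg) = 0.9946616
PLF_dB = 10 * log10(0.9946616) = -0.02325 dB

-0.02325 dB


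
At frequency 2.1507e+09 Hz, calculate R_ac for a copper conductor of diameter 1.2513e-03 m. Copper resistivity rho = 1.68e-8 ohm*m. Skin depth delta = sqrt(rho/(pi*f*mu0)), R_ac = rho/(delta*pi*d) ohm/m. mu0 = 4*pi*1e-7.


delta = sqrt(1.68e-8 / (pi * 2.1507e+09 * 4*pi*1e-7)) = 1.406646e-06 m
R_ac = 1.68e-8 / (1.406646e-06 * pi * 1.2513e-03) = 3.038 ohm/m

3.038 ohm/m


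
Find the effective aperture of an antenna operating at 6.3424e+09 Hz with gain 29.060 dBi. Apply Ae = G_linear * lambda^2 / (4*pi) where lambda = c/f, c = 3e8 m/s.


lambda = c / f = 3.0000e+08 / 6.3424e+09 = 0.04730071 m
G_linear = 10^(29.060/10) = 805.3784
Ae = G_linear * lambda^2 / (4*pi) = 805.3784 * 0.04730071^2 / (4*pi) = 0.1434 m^2

0.1434 m^2


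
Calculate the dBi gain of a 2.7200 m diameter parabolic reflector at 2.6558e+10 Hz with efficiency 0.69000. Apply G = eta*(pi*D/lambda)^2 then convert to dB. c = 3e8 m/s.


lambda = c / f = 3.0000e+08 / 2.6558e+10 = 0.01129603 m
G_linear = 0.69000 * (pi * 2.7200 / 0.01129603)^2 = 394852.6
G_dBi = 10 * log10(394852.6) = 55.96 dBi

55.96 dBi


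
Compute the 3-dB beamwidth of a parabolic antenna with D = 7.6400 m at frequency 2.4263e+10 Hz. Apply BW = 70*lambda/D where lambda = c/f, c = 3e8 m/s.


lambda = c / f = 3.0000e+08 / 2.4263e+10 = 0.01236451 m
BW = 70 * 0.01236451 / 7.6400 = 0.1133 deg

0.1133 deg


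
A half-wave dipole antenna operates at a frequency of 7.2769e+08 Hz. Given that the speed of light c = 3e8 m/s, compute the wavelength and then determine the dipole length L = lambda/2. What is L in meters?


lambda = c / f = 3.0000e+08 / 7.2769e+08 = 0.4122635 m
L = lambda / 2 = 0.4122635 / 2 = 0.2061 m

0.2061 m


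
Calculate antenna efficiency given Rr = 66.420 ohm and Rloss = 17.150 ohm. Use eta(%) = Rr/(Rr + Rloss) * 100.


eta = 66.420 / (66.420 + 17.150) * 100 = 79.48%

79.48%


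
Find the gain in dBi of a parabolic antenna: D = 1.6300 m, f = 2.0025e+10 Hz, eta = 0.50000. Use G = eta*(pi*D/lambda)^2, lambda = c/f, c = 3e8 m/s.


lambda = c / f = 3.0000e+08 / 2.0025e+10 = 0.01498127 m
G_linear = 0.50000 * (pi * 1.6300 / 0.01498127)^2 = 58418.14
G_dBi = 10 * log10(58418.14) = 47.67 dBi

47.67 dBi


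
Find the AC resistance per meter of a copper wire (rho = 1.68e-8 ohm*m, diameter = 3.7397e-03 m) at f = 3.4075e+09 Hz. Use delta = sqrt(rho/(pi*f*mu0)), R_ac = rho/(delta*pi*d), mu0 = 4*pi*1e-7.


delta = sqrt(1.68e-8 / (pi * 3.4075e+09 * 4*pi*1e-7)) = 1.117524e-06 m
R_ac = 1.68e-8 / (1.117524e-06 * pi * 3.7397e-03) = 1.280 ohm/m

1.280 ohm/m


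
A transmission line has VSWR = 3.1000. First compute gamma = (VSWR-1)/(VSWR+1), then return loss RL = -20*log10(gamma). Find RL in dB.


gamma = (3.1000 - 1) / (3.1000 + 1) = 0.5121951
RL = -20 * log10(0.5121951) = 5.811 dB

5.811 dB


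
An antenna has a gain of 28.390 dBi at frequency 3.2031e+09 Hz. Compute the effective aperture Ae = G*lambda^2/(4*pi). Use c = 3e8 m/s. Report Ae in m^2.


lambda = c / f = 3.0000e+08 / 3.2031e+09 = 0.09365927 m
G_linear = 10^(28.390/10) = 690.2398
Ae = G_linear * lambda^2 / (4*pi) = 690.2398 * 0.09365927^2 / (4*pi) = 0.4818 m^2

0.4818 m^2


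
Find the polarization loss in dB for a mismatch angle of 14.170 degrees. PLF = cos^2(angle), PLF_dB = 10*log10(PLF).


PLF_linear = cos^2(14.170 deg) = 0.9400731
PLF_dB = 10 * log10(0.9400731) = -0.2684 dB

-0.2684 dB


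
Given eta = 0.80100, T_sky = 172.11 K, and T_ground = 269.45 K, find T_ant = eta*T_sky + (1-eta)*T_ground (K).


T_ant = 0.80100 * 172.11 + (1 - 0.80100) * 269.45 = 191.5 K

191.5 K


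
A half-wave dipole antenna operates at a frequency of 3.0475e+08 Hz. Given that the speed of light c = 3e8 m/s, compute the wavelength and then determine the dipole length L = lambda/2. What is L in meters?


lambda = c / f = 3.0000e+08 / 3.0475e+08 = 0.9844135 m
L = lambda / 2 = 0.9844135 / 2 = 0.4922 m

0.4922 m


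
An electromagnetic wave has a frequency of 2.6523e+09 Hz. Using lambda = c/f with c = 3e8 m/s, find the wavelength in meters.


lambda = c / f = 3.0000e+08 / 2.6523e+09 = 0.1131 m

0.1131 m


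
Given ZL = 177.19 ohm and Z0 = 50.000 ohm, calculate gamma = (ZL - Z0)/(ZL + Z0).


gamma = (177.19 - 50.000) / (177.19 + 50.000) = 0.5598

0.5598


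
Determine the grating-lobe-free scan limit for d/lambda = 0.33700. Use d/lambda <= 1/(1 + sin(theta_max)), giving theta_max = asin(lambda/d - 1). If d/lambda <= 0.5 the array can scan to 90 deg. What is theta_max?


lambda/d - 1 = 1/0.33700 - 1 = 1.967359 >= 1
d/lambda <= 0.5, so the array can scan to endfire without grating lobes: theta_max = 90 deg

90 deg


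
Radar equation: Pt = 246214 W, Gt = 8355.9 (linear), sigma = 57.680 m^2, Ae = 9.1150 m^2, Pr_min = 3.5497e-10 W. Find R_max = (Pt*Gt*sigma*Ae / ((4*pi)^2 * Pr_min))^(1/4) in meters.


R^4 = 246214*8355.9*57.680*9.1150 / ((4*pi)^2 * 3.5497e-10) = 1.929641e+19
R_max = 1.929641e+19^0.25 = 66278 m

66278 m


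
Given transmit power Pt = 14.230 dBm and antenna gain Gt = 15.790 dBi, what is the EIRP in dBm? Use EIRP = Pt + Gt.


EIRP = Pt + Gt = 14.230 + 15.790 = 30.02 dBm

30.02 dBm


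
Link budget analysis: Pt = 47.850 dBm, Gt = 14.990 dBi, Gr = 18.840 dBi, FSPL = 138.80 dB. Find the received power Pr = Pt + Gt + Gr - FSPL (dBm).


Pr = 47.850 + 14.990 + 18.840 - 138.80 = -57.12 dBm

-57.12 dBm


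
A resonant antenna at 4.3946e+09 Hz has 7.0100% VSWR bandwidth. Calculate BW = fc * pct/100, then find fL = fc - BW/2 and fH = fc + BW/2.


BW = 4.3946e+09 * 7.0100/100 = 3.080615e+08 Hz
fL = 4.3946e+09 - 3.080615e+08/2 = 4.241e+09 Hz
fH = 4.3946e+09 + 3.080615e+08/2 = 4.549e+09 Hz

BW=3.081e+08 Hz, fL=4.241e+09 Hz, fH=4.549e+09 Hz


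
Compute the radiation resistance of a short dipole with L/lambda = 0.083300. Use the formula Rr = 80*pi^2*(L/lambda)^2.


Rr = 80 * pi^2 * (0.083300)^2 = 80 * 9.869604 * 6.938890e-03 = 5.479 ohm

5.479 ohm


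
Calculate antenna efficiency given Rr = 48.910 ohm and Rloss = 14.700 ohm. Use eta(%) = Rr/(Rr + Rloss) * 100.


eta = 48.910 / (48.910 + 14.700) * 100 = 76.89%

76.89%


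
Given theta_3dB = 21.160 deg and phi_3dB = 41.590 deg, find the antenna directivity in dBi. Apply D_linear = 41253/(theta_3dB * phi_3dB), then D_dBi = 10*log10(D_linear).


D_linear = 41253 / (21.160 * 41.590) = 46.87604
D_dBi = 10 * log10(46.87604) = 16.71 dBi

16.71 dBi


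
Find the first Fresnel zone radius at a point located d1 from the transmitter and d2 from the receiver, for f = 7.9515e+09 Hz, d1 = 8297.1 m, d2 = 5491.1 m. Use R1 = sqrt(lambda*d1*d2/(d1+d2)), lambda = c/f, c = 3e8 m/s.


lambda = c / f = 3.0000e+08 / 7.9515e+09 = 0.03772873 m
R1 = sqrt(0.03772873 * 8297.1 * 5491.1 / (8297.1 + 5491.1)) = 11.17 m

11.17 m


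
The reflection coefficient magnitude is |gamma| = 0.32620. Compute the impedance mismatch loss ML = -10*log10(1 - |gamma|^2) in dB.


ML = -10 * log10(1 - 0.32620^2) = -10 * log10(0.89359356) = 0.4886 dB

0.4886 dB


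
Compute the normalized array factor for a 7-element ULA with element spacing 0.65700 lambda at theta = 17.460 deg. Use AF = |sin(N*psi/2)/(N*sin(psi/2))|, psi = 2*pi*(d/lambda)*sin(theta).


psi = 2*pi*0.65700*sin(17.460 deg) = 1.238581 rad
AF = |sin(7*1.238581/2) / (7*sin(1.238581/2))| = 0.2288

0.2288


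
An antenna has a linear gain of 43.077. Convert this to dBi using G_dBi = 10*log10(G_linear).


G_dBi = 10 * log10(43.077) = 16.34 dBi

16.34 dBi


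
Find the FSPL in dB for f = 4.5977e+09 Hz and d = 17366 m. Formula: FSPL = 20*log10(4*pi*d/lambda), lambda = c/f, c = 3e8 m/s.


lambda = c / f = 3.0000e+08 / 4.5977e+09 = 0.06525002 m
FSPL = 20 * log10(4*pi*17366/0.06525002) = 130.5 dB

130.5 dB


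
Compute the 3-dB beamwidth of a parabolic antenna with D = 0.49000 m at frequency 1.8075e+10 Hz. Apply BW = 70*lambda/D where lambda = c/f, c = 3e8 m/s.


lambda = c / f = 3.0000e+08 / 1.8075e+10 = 0.01659751 m
BW = 70 * 0.01659751 / 0.49000 = 2.371 deg

2.371 deg


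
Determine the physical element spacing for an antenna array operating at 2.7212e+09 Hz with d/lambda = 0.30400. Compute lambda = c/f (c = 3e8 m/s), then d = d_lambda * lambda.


lambda = c / f = 3.0000e+08 / 2.7212e+09 = 0.1102455 m
d = 0.30400 * 0.1102455 = 0.03351 m

0.03351 m
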